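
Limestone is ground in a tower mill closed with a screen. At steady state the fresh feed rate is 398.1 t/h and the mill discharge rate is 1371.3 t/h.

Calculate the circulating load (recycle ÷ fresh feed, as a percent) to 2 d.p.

Mill node: discharge = fresh + recycle.
R = M − F = 1371.3 − 398.1 = 973.2 t/h
CL = 100·R/F = 100·973.2/398.1 = 244.46 %

CL = 244.46 %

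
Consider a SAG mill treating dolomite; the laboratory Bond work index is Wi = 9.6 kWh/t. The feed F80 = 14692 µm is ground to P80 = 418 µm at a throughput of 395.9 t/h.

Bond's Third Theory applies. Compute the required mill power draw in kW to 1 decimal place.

P = 1545.4 kW

Bond:  W = 10 Wi (1/√P − 1/√F)
W = 10·9.6·(1/√418 − 1/√14692) = 10·9.6·(0.040661) = 3.9035 kWh/t
P = W·T = 3.9035·395.9 = 1545.4 kW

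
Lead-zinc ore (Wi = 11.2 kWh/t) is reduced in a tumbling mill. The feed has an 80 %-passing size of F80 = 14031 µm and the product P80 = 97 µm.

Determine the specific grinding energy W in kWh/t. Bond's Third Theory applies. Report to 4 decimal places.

W = 10·Wi·(P80^(-½) − F80^(-½))
1/√97 = 0.101535;  1/√14031 = 0.008442
W = 10·11.2·(0.101535 − 0.008442) = 10.4264 kWh/t

W = 10.4264 kWh/t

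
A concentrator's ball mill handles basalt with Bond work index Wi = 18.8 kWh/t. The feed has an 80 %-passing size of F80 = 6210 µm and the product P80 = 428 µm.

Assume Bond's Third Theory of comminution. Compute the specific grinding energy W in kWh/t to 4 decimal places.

W = 6.7016 kWh/t

W = 10·Wi·[P80^(−½) − F80^(−½)]
1/√428 = 0.048337;  1/√6210 = 0.012690
W = 10·18.8·(0.048337 − 0.012690) = 6.7016 kWh/t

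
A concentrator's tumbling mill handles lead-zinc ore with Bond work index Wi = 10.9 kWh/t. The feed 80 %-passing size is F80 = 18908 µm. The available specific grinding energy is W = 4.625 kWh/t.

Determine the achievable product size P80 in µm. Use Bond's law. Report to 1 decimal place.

P80 = 404.8 µm

W = 10 Wi (P80^-0.5 − F80^-0.5)
1/√P80 = 1/√F80 + W/(10·Wi)
  = 4.6250/(10·10.9) + 1/√18908 = 0.042431 + 0.007272 = 0.049704
P80 = (1/0.049704)² = 20.1193² = 404.79 µm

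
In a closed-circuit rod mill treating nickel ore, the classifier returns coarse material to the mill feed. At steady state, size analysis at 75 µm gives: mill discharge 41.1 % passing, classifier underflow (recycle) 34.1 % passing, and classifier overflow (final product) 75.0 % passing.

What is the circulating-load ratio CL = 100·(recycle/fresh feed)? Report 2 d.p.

CL = 484.29 %

Balance %-passing 75 µm (r = R/F):
(1+r)·d = r·u + o ⇒ r = (o−d)/(d−u)
r = (75.0 − 41.1)/(41.1 − 34.1) = 33.9/7.0 = 4.8429
CL = 100·r = 484.29 %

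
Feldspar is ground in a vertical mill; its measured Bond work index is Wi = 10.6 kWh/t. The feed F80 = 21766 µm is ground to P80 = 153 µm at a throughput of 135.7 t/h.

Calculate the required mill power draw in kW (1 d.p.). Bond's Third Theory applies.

W = 10 Wi / √P80 − 10 Wi / √F80
W = 10·10.6·(1/√153 − 1/√21766) = 10·10.6·(0.074067) = 7.8511 kWh/t
P_mill = W·ṁ = 7.8511·135.7 = 1065.4 kW

P = 1065.4 kW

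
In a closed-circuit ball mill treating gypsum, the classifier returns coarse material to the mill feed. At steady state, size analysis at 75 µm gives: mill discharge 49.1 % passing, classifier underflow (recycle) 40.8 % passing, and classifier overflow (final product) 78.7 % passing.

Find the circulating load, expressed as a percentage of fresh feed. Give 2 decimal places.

Let r = R/F. Size balance at 75 µm:
(1+r)d = ru + o → r = (o−d)/(d−u)
r = (78.7 − 49.1)/(49.1 − 40.8) = 29.6/8.3 = 3.5663
CL = 100·r = 356.63 %

CL = 356.63 %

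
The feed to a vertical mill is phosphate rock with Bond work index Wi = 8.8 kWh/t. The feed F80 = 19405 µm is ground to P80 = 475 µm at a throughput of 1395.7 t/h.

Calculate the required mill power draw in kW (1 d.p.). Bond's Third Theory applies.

P = 4753.7 kW

W_Bond = 10·Wi·(1/√P₈₀ − 1/√F₈₀)
W = 10·8.8·(1/√475 − 1/√19405) = 10·8.8·(0.038704) = 3.4060 kWh/t
Power = W × throughput = 3.4060 kWh/t × 1395.7 t/h = 4753.7 kW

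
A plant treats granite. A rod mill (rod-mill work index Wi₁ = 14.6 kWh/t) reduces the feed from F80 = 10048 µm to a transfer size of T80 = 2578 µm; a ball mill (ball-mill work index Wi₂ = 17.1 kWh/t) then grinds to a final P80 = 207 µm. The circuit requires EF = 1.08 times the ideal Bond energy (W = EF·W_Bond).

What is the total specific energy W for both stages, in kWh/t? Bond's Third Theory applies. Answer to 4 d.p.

W = 10.7313 kWh/t

W = 10·Wi·(P80^(-½) − F80^(-½))
Stage 1 (10048→2578 µm, Wi₁=14.6): W₁ = 10·14.6·(0.019695 − 0.009976) = 1.4190 kWh/t
Stage 2 (2578→207 µm, Wi₂=17.1): W₂ = 10·17.1·(0.069505 − 0.019695) = 8.5175 kWh/t
W = W₁ + W₂ = 1.4190 + 8.5175 = 9.9364 kWh/t
Apply correction: 9.9364 × 1.08 = 10.7313 kWh/t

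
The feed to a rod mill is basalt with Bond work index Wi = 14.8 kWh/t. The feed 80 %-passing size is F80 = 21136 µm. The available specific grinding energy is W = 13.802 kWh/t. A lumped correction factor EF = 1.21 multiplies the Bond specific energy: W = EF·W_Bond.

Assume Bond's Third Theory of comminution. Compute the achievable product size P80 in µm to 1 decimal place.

P80 = 141.9 µm

W = 10 Wi / √P80 − 10 Wi / √F80
W_Bond = W / EF = 13.802 / 1.21 = 11.4066 kWh/t
⇒ 1/√P80 = W_Bond/(10·Wi) + 1/√F80
  = 11.4066/(10·14.8) + 1/√21136 = 0.077072 + 0.006878 = 0.083950
P80 = (1/0.083950)² = 11.9118² = 141.89 µm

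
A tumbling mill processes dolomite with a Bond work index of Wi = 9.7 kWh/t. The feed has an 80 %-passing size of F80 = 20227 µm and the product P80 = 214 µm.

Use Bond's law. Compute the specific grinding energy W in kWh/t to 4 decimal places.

W = 10 Wi / √P80 − 10 Wi / √F80
1/√214 = 0.068359;  1/√20227 = 0.007031
W = 10·9.7·(0.068359 − 0.007031) = 5.9487 kWh/t

W = 5.9487 kWh/t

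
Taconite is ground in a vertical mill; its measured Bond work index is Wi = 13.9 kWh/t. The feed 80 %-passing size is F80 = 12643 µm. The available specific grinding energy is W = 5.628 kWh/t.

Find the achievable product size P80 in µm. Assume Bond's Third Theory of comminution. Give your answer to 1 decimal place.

P80 = 410.1 µm

W = 10·Wi·(P80^(-½) − F80^(-½))
P80^(−½) = W/(10 Wi) + F80^(−½)
  = 5.6280/(10·13.9) + 1/√12643 = 0.040489 + 0.008894 = 0.049383
P80 = (1/0.049383)² = 20.2500² = 410.06 µm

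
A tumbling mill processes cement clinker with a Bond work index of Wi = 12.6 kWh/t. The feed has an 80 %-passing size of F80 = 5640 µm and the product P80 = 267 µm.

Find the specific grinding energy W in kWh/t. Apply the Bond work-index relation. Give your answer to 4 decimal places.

W = 10 Wi (1/√P80 − 1/√F80)  [Bond]
1/√267 = 0.061199;  1/√5640 = 0.013316
W = 10·12.6·(0.061199 − 0.013316) = 6.0333 kWh/t

W = 6.0333 kWh/t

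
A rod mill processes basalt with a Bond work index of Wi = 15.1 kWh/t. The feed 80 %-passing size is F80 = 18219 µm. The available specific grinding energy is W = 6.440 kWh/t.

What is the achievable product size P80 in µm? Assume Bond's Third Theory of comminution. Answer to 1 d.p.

P80 = 399.1 µm

W = 10·Wi·(P80^(-½) − F80^(-½))
⇒ 1/√P80 = W/(10·Wi) + 1/√F80
  = 6.4400/(10·15.1) + 1/√18219 = 0.042649 + 0.007409 = 0.050058
P80 = (1/0.050058)² = 19.9770² = 399.08 µm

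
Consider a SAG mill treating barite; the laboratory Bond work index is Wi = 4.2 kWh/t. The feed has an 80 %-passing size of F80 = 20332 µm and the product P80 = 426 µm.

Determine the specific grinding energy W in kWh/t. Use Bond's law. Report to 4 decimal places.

W = 10·Wi·(P80^(-½) − F80^(-½))
1/√426 = 0.048450;  1/√20332 = 0.007013
W = 10·4.2·(0.048450 − 0.007013) = 1.7404 kWh/t

W = 1.7404 kWh/t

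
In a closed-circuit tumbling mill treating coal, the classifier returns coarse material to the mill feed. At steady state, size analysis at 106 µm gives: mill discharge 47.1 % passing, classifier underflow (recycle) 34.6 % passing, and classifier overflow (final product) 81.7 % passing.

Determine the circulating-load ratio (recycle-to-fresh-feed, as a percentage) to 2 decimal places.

Let r = R/F. Size balance at 106 µm:
(1+r)d = ru + o → r = (o−d)/(d−u)
r = (81.7 − 47.1)/(47.1 − 34.6) = 34.6/12.5 = 2.7680
CL = 100·r = 276.80 %

CL = 276.80 %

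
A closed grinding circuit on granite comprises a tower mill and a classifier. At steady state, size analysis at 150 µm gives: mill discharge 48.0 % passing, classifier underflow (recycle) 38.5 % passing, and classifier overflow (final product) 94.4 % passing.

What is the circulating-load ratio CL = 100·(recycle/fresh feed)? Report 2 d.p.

Two-product formula at 150 µm:
d + r·d = r·u + o → r(d−u) = o−d
r = (94.4 − 48.0)/(48.0 − 38.5) = 46.4/9.5 = 4.8842
CL = 100·r = 488.42 %

CL = 488.42 %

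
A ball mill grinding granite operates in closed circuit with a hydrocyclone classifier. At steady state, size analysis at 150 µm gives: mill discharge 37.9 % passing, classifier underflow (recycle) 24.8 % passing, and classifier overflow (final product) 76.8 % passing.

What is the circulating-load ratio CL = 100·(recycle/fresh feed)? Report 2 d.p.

CL = 296.95 %

Two-product formula at 150 µm:
Fd + Rd = Ru + Fo ⇒ R/F = (o−d)/(d−u)
r = (76.8 − 37.9)/(37.9 − 24.8) = 38.9/13.1 = 2.9695
CL = 100·r = 296.95 %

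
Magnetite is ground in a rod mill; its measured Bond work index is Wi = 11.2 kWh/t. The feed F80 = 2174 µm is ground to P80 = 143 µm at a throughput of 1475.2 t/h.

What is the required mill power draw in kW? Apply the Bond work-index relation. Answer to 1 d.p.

P = 10273.0 kW

W = 10·Wi·(P80^(-½) − F80^(-½))
W = 10·11.2·(1/√143 − 1/√2174) = 10·11.2·(0.062177) = 6.9638 kWh/t
Mill draw = 6.9638 × 1475.2 = 10273.0 kW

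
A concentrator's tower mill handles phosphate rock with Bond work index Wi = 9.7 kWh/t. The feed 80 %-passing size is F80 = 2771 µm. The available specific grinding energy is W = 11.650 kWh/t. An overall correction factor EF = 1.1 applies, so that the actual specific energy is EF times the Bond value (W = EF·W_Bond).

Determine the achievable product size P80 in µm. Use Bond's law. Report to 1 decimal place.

P80 = 60.9 µm

Bond: W = 10·Wi·(1/√P80 − 1/√F80)
W_Bond = W / EF = 11.650 / 1.1 = 10.5909 kWh/t
P80^-0.5 = F80^-0.5 + W_Bond/(10 Wi)
  = 10.5909/(10·9.7) + 1/√2771 = 0.109185 + 0.018997 = 0.128181
P80 = (1/0.128181)² = 7.8014² = 60.86 µm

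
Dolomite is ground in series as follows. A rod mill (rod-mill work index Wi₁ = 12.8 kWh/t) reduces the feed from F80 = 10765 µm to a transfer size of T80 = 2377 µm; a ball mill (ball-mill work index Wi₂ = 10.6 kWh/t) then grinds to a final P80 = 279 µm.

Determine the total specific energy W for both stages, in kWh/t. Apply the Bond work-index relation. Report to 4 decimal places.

W = 10 Wi (P80^-0.5 − F80^-0.5)
Stage 1 (10765→2377 µm, Wi₁=12.8): W₁ = 10·12.8·(0.020511 − 0.009638) = 1.3917 kWh/t
Stage 2 (2377→279 µm, Wi₂=10.6): W₂ = 10·10.6·(0.059868 − 0.020511) = 4.1719 kWh/t
W = W₁ + W₂ = 1.3917 + 4.1719 = 5.5636 kWh/t

W = 5.5636 kWh/t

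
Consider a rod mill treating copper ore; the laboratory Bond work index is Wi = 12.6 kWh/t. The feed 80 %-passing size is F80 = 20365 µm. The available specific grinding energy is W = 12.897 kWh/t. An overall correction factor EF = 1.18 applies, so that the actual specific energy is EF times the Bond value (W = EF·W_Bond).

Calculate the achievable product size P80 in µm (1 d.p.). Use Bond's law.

P80 = 113.8 µm

W = 10 Wi (P80^-0.5 − F80^-0.5)
W_Bond = W / EF = 12.897 / 1.18 = 10.9297 kWh/t
P80^(−½) = W_Bond/(10 Wi) + F80^(−½)
  = 10.9297/(10·12.6) + 1/√20365 = 0.086743 + 0.007007 = 0.093751
P80 = (1/0.093751)² = 10.6666² = 113.78 µm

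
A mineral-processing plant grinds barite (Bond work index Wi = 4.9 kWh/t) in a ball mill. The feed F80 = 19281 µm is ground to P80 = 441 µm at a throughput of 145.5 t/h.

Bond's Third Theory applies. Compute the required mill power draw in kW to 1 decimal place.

P = 288.2 kW

W = 10 Wi (1/√P80 − 1/√F80)  [Bond]
W = 10·4.9·(1/√441 − 1/√19281) = 10·4.9·(0.040417) = 1.9804 kWh/t
Mill draw = 1.9804 × 145.5 = 288.2 kW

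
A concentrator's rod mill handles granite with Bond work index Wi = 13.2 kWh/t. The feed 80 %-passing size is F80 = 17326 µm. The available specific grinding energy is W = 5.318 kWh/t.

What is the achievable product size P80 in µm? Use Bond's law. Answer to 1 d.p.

P80 = 436.1 µm

W = 10 Wi (P80^-0.5 − F80^-0.5)
1/√P80 = 1/√F80 + W/(10·Wi)
  = 5.3180/(10·13.2) + 1/√17326 = 0.040288 + 0.007597 = 0.047885
P80 = (1/0.047885)² = 20.8834² = 436.11 µm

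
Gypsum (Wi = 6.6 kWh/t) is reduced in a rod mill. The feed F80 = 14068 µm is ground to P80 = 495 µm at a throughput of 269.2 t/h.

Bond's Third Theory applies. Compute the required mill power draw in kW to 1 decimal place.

P = 648.8 kW

W = 10 Wi / √P80 − 10 Wi / √F80
W = 10·6.6·(1/√495 − 1/√14068) = 10·6.6·(0.036516) = 2.4100 kWh/t
Mill draw = 2.4100 × 269.2 = 648.8 kW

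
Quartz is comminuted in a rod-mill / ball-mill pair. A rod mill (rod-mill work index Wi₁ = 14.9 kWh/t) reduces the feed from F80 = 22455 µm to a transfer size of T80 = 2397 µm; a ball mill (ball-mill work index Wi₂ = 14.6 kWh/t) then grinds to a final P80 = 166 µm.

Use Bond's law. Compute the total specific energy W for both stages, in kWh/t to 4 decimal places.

Bond: W = 10·Wi·(1/√P80 − 1/√F80)
Stage 1 (22455→2397 µm, Wi₁=14.9): W₁ = 10·14.9·(0.020425 − 0.006673) = 2.0490 kWh/t
Stage 2 (2397→166 µm, Wi₂=14.6): W₂ = 10·14.6·(0.077615 − 0.020425) = 8.3497 kWh/t
W = W₁ + W₂ = 2.0490 + 8.3497 = 10.3987 kWh/t

W = 10.3987 kWh/t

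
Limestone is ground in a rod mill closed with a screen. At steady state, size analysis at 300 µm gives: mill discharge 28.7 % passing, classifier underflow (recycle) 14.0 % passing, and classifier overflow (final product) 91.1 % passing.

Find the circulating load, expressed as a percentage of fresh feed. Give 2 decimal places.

Balance %-passing 300 µm (r = R/F):
r = (o − d)/(d − u)
r = (91.1 − 28.7)/(28.7 − 14.0) = 62.4/14.7 = 4.2449
CL = 100·r = 424.49 %

CL = 424.49 %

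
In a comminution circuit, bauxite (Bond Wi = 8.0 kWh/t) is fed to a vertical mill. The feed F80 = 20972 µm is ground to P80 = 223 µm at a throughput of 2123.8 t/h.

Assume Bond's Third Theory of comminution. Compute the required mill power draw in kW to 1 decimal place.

Bond: W = 10·Wi·(1/√P80 − 1/√F80)
W = 10·8.0·(1/√223 − 1/√20972) = 10·8.0·(0.060060) = 4.8048 kWh/t
P_mill = W·ṁ = 4.8048·2123.8 = 10204.4 kW

P = 10204.4 kW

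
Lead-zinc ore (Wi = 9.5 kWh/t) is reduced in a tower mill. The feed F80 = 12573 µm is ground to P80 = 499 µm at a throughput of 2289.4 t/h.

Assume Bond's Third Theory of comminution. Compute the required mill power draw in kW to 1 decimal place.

P = 7796.7 kW

W = 10 Wi / √P80 − 10 Wi / √F80
W = 10·9.5·(1/√499 − 1/√12573) = 10·9.5·(0.035848) = 3.4055 kWh/t
Mill draw = 3.4055 × 2289.4 = 7796.7 kW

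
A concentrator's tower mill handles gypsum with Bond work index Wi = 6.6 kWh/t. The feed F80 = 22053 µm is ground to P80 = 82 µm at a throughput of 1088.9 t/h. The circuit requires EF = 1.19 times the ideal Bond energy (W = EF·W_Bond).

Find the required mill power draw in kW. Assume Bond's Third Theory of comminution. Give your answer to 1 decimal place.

W_Bond = 10·Wi·(1/√P₈₀ − 1/√F₈₀)
W = 10·6.6·(1/√82 − 1/√22053) = 10·6.6·(0.103698) = 6.8440 kWh/t
With EF = 1.19: W = 6.8440·1.19 = 8.1444 kWh/t
Power = W × throughput = 8.1444 kWh/t × 1088.9 t/h = 8868.5 kW

P = 8868.5 kW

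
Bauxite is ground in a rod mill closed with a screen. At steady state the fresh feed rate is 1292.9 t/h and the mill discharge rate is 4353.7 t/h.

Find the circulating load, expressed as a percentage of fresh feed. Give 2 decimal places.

Steady state: M = F + R.
R = M − F = 4353.7 − 1292.9 = 3060.8 t/h
CL = 100·R/F = 100·3060.8/1292.9 = 236.74 %

CL = 236.74 %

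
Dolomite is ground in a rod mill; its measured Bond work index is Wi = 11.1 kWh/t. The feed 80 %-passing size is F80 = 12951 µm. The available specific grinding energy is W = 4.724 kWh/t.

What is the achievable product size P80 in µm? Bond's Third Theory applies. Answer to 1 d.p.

P80 = 379.3 µm

W = 10 Wi / √P80 − 10 Wi / √F80
⇒ 1/√P80 = W/(10·Wi) + 1/√F80
  = 4.7240/(10·11.1) + 1/√12951 = 0.042559 + 0.008787 = 0.051346
P80 = (1/0.051346)² = 19.4758² = 379.31 µm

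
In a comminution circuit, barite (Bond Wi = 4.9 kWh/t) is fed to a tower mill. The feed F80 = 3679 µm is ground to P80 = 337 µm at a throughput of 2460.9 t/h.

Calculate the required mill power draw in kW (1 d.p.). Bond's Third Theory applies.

Bond: W = 10·Wi·(1/√P80 − 1/√F80)
W = 10·4.9·(1/√337 − 1/√3679) = 10·4.9·(0.037987) = 1.8613 kWh/t
Power = W × throughput = 1.8613 kWh/t × 2460.9 t/h = 4580.6 kW

P = 4580.6 kW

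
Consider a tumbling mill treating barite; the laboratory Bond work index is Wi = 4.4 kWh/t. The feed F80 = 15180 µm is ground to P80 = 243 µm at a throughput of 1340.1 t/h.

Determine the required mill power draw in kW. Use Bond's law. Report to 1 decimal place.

P = 3304.0 kW

W = 10·Wi·(P80^(-½) − F80^(-½))
W = 10·4.4·(1/√243 − 1/√15180) = 10·4.4·(0.056034) = 2.4655 kWh/t
Power = W × throughput = 2.4655 kWh/t × 1340.1 t/h = 3304.0 kW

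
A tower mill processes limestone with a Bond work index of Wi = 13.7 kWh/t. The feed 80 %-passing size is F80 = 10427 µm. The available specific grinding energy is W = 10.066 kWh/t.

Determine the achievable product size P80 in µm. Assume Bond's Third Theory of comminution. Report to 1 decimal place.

P80 = 144.2 µm

W = 10 Wi (1/√P80 − 1/√F80)  [Bond]
1/√P80 = 1/√F80 + W/(10·Wi)
  = 10.0660/(10·13.7) + 1/√10427 = 0.073474 + 0.009793 = 0.083268
P80 = (1/0.083268)² = 12.0095² = 144.23 µm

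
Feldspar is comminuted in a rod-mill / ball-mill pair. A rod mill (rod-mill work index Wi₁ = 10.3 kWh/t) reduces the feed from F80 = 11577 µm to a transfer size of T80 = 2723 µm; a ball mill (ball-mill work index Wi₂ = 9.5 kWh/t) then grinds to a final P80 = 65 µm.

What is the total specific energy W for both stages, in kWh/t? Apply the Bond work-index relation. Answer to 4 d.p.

W = 10 Wi (1/√P80 − 1/√F80)  [Bond]
Stage 1 (11577→2723 µm, Wi₁=10.3): W₁ = 10·10.3·(0.019164 − 0.009294) = 1.0166 kWh/t
Stage 2 (2723→65 µm, Wi₂=9.5): W₂ = 10·9.5·(0.124035 − 0.019164) = 9.9628 kWh/t
W = W₁ + W₂ = 1.0166 + 9.9628 = 10.9793 kWh/t

W = 10.9793 kWh/t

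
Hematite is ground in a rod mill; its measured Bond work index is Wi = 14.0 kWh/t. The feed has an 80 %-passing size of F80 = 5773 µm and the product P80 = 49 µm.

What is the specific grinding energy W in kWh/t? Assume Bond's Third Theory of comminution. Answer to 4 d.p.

Bond: W = 10·Wi·(1/√P80 − 1/√F80)
1/√49 = 0.142857;  1/√5773 = 0.013161
W = 10·14.0·(0.142857 − 0.013161) = 18.1574 kWh/t

W = 18.1574 kWh/t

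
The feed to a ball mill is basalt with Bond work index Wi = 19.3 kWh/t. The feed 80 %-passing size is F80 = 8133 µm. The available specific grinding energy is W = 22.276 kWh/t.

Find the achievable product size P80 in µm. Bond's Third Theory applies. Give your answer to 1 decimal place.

W = 10 Wi (1/√P80 − 1/√F80)  [Bond]
P80^-0.5 = F80^-0.5 + W/(10 Wi)
  = 22.2760/(10·19.3) + 1/√8133 = 0.115420 + 0.011089 = 0.126508
P80 = (1/0.126508)² = 7.9046² = 62.48 µm

P80 = 62.5 µm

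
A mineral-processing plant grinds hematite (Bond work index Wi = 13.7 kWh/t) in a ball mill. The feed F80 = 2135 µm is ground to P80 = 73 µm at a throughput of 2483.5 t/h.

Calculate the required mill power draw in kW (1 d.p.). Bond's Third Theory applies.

W = 10 Wi (P80^-0.5 − F80^-0.5)
W = 10·13.7·(1/√73 − 1/√2135) = 10·13.7·(0.095399) = 13.0697 kWh/t
P = W·T = 13.0697·2483.5 = 32458.5 kW

P = 32458.5 kW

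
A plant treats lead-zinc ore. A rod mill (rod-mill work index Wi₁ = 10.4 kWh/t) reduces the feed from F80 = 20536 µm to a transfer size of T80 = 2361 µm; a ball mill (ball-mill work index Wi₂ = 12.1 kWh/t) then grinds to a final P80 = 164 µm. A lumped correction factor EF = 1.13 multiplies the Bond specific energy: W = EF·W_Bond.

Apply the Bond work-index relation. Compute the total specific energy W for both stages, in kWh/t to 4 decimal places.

W = 10 Wi / √P80 − 10 Wi / √F80
Stage 1 (20536→2361 µm, Wi₁=10.4): W₁ = 10·10.4·(0.020580 − 0.006978) = 1.4146 kWh/t
Stage 2 (2361→164 µm, Wi₂=12.1): W₂ = 10·12.1·(0.078087 − 0.020580) = 6.9583 kWh/t
W = W₁ + W₂ = 1.4146 + 6.9583 = 8.3729 kWh/t
W_actual = 1.13 × 8.3729 = 9.4614 kWh/t

W = 9.4614 kWh/t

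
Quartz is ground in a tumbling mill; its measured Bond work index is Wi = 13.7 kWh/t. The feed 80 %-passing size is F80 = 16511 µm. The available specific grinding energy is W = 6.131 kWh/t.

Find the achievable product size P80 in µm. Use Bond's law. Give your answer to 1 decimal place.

P80 = 362.3 µm

W = 10 Wi (1/√P80 − 1/√F80)  [Bond]
P80^-0.5 = F80^-0.5 + W/(10 Wi)
  = 6.1310/(10·13.7) + 1/√16511 = 0.044752 + 0.007782 = 0.052534
P80 = (1/0.052534)² = 19.0352² = 362.34 µm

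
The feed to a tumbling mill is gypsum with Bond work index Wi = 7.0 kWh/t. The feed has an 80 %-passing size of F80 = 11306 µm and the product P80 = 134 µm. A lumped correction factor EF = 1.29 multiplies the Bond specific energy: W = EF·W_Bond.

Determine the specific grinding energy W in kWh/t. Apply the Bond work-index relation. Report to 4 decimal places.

W = 10·Wi·(P80^(-½) − F80^(-½))
1/√134 = 0.086387;  1/√11306 = 0.009405
W = 10·7.0·(0.086387 − 0.009405) = 5.3887 kWh/t
Corrected W = EF·W_Bond = 1.29·5.3887 = 6.9515 kWh/t

W = 6.9515 kWh/t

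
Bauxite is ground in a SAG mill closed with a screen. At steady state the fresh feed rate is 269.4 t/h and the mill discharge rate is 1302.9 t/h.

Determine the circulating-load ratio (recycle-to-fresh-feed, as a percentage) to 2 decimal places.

M = F + R at steady state, so:
R = M − F = 1302.9 − 269.4 = 1033.5 t/h
CL = 100·R/F = 100·1033.5/269.4 = 383.63 %

CL = 383.63 %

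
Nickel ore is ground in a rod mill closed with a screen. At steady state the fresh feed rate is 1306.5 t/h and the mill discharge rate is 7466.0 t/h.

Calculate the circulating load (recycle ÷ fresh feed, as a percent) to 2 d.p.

CL = 471.45 %

M = F + R at steady state, so:
R = M − F = 7466.0 − 1306.5 = 6159.5 t/h
CL = 100·R/F = 100·6159.5/1306.5 = 471.45 %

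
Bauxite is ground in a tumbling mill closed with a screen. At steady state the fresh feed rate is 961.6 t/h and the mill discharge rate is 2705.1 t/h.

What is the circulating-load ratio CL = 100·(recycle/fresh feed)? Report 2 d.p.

Steady state: M = F + R.
R = M − F = 2705.1 − 961.6 = 1743.5 t/h
CL = 100·R/F = 100·1743.5/961.6 = 181.31 %

CL = 181.31 %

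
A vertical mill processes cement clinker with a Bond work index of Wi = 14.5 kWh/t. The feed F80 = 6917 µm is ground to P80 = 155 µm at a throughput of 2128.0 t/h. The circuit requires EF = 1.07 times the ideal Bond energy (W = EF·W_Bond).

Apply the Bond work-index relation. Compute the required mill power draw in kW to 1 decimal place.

W = 10 Wi / √P80 − 10 Wi / √F80
W = 10·14.5·(1/√155 − 1/√6917) = 10·14.5·(0.068298) = 9.9032 kWh/t
Corrected W = EF·W_Bond = 1.07·9.9032 = 10.5965 kWh/t
Power = W × throughput = 10.5965 kWh/t × 2128.0 t/h = 22549.3 kW

P = 22549.3 kW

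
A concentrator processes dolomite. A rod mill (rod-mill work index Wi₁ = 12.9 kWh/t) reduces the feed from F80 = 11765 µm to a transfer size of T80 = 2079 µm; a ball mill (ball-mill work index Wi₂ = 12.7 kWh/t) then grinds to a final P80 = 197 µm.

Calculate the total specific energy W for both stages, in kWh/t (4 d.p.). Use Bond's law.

W = 7.9029 kWh/t

W = 10·Wi·(P80^(-½) − F80^(-½))
Stage 1 (11765→2079 µm, Wi₁=12.9): W₁ = 10·12.9·(0.021932 − 0.009219) = 1.6399 kWh/t
Stage 2 (2079→197 µm, Wi₂=12.7): W₂ = 10·12.7·(0.071247 − 0.021932) = 6.2630 kWh/t
W = W₁ + W₂ = 1.6399 + 6.2630 = 7.9029 kWh/t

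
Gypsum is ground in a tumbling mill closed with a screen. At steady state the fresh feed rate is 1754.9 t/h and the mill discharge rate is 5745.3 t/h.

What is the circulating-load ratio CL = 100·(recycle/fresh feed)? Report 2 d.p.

Discharge = new feed + return, hence
R = M − F = 5745.3 − 1754.9 = 3990.4 t/h
CL = 100·R/F = 100·3990.4/1754.9 = 227.39 %

CL = 227.39 %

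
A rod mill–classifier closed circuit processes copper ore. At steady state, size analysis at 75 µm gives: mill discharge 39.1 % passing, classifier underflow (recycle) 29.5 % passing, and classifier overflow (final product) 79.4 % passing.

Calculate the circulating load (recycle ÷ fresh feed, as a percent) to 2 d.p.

Two-product formula at 75 µm:
r = (o − d)/(d − u)
r = (79.4 − 39.1)/(39.1 − 29.5) = 40.3/9.6 = 4.1979
CL = 100·r = 419.79 %

CL = 419.79 %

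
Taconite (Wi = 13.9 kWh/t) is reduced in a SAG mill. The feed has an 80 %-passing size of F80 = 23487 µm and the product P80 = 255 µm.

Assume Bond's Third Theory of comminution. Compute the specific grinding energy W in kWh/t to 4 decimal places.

W = 7.7975 kWh/t

W_Bond = 10·Wi·(1/√P₈₀ − 1/√F₈₀)
1/√255 = 0.062622;  1/√23487 = 0.006525
W = 10·13.9·(0.062622 − 0.006525) = 7.7975 kWh/t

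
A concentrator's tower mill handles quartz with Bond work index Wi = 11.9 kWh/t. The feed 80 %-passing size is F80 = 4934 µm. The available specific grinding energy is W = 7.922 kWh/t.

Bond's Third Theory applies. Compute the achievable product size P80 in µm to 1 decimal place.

P80 = 153.1 µm

W = 10·Wi·(P80^(-½) − F80^(-½))
⇒ 1/√P80 = W/(10·Wi) + 1/√F80
  = 7.9220/(10·11.9) + 1/√4934 = 0.066571 + 0.014236 = 0.080808
P80 = (1/0.080808)² = 12.3750² = 153.14 µm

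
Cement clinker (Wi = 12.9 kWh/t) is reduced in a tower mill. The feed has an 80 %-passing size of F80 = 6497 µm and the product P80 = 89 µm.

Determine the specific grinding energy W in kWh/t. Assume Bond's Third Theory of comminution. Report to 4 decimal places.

W = 10·Wi·[P80^(−½) − F80^(−½)]
1/√89 = 0.106000;  1/√6497 = 0.012406
W = 10·12.9·(0.106000 − 0.012406) = 12.0736 kWh/t

W = 12.0736 kWh/t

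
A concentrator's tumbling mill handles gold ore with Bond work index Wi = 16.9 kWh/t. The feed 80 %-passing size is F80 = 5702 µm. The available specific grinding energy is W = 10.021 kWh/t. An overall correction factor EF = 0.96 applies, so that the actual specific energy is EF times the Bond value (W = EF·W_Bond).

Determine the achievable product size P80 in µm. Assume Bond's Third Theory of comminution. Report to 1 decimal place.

W = 10 Wi (1/√P80 − 1/√F80)  [Bond]
W_Bond = W / EF = 10.021 / 0.96 = 10.4385 kWh/t
1/√P80 = 1/√F80 + W_Bond/(10·Wi)
  = 10.4385/(10·16.9) + 1/√5702 = 0.061767 + 0.013243 = 0.075010
P80 = (1/0.075010)² = 13.3316² = 177.73 µm

P80 = 177.7 µm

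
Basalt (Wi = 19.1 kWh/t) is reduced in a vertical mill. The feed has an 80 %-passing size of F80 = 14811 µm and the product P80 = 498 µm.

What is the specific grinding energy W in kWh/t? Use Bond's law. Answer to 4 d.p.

W = 6.9895 kWh/t

W = 10 Wi (P80^-0.5 − F80^-0.5)
1/√498 = 0.044811;  1/√14811 = 0.008217
W = 10·19.1·(0.044811 − 0.008217) = 6.9895 kWh/t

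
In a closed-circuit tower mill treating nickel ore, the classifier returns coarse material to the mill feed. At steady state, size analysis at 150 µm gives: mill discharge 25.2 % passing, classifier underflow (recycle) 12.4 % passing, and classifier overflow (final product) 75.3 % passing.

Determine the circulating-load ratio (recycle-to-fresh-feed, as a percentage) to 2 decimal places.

CL = 391.41 %

Balance %-passing 150 µm (r = R/F):
(1+r)d = ru + o → r = (o−d)/(d−u)
r = (75.3 − 25.2)/(25.2 − 12.4) = 50.1/12.8 = 3.9141
CL = 100·r = 391.41 %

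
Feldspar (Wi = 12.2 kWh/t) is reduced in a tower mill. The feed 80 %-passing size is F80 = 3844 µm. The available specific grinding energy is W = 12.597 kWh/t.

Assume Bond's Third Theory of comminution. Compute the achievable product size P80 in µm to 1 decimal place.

P80 = 70.2 µm

W = 10 Wi (P80^-0.5 − F80^-0.5)
⇒ 1/√P80 = W/(10 Wi) + 1/√F80
  = 12.5970/(10·12.2) + 1/√3844 = 0.103254 + 0.016129 = 0.119383
P80 = (1/0.119383)² = 8.3764² = 70.16 µm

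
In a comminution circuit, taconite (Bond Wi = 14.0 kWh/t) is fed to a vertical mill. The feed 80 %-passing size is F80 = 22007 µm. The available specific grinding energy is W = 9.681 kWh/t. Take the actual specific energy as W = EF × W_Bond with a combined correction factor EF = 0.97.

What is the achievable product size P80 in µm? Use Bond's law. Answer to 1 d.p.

P80 = 164.2 µm

W = 10·Wi·[P80^(−½) − F80^(−½)]
W_Bond = W / EF = 9.681 / 0.97 = 9.9804 kWh/t
P80^-0.5 = F80^-0.5 + W_Bond/(10 Wi)
  = 9.9804/(10·14.0) + 1/√22007 = 0.071289 + 0.006741 = 0.078030
P80 = (1/0.078030)² = 12.8157² = 164.24 µm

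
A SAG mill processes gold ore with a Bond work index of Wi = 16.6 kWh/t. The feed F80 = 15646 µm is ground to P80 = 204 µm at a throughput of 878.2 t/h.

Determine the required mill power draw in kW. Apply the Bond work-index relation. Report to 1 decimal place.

Bond:  W = 10 Wi (1/√P − 1/√F)
W = 10·16.6·(1/√204 − 1/√15646) = 10·16.6·(0.062019) = 10.2952 kWh/t
Mill draw = 10.2952 × 878.2 = 9041.3 kW

P = 9041.3 kW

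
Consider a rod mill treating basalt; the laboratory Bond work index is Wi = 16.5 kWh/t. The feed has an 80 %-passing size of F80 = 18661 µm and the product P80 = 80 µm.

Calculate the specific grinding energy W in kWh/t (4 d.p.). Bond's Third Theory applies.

W = 17.2397 kWh/t

W_Bond = 10·Wi·(1/√P₈₀ − 1/√F₈₀)
1/√80 = 0.111803;  1/√18661 = 0.007320
W = 10·16.5·(0.111803 − 0.007320) = 17.2397 kWh/t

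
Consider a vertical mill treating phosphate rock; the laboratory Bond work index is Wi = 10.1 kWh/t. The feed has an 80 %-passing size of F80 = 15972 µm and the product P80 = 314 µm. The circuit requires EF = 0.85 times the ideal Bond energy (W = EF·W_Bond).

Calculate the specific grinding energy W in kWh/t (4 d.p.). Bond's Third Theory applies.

W = 4.1655 kWh/t

W = 10·Wi·[P80^(−½) − F80^(−½)]
1/√314 = 0.056433;  1/√15972 = 0.007913
W = 10·10.1·(0.056433 − 0.007913) = 4.9006 kWh/t
W_actual = 0.85 × 4.9006 = 4.1655 kWh/t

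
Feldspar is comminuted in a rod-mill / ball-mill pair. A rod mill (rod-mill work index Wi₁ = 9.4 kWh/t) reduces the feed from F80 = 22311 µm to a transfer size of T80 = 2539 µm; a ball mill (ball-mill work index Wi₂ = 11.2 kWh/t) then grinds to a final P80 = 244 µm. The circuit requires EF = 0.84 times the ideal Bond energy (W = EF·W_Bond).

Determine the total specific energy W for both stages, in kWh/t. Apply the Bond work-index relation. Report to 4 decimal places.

W = 10 Wi (P80^-0.5 − F80^-0.5)
Stage 1 (22311→2539 µm, Wi₁=9.4): W₁ = 10·9.4·(0.019846 − 0.006695) = 1.2362 kWh/t
Stage 2 (2539→244 µm, Wi₂=11.2): W₂ = 10·11.2·(0.064018 − 0.019846) = 4.9473 kWh/t
W = W₁ + W₂ = 1.2362 + 4.9473 = 6.1835 kWh/t
Corrected W = EF·W_Bond = 0.84·6.1835 = 5.1942 kWh/t

W = 5.1942 kWh/t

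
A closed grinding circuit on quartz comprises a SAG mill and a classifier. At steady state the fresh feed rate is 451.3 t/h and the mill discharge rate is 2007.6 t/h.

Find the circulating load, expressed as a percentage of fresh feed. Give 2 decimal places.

M = F + R at steady state, so:
R = M − F = 2007.6 − 451.3 = 1556.3 t/h
CL = 100·R/F = 100·1556.3/451.3 = 344.85 %

CL = 344.85 %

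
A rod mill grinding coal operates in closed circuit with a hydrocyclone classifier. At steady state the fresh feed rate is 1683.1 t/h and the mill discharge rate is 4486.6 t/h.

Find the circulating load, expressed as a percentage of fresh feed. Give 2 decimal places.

CL = 166.57 %

Discharge = new feed + return, hence
R = M − F = 4486.6 − 1683.1 = 2803.5 t/h
CL = 100·R/F = 100·2803.5/1683.1 = 166.57 %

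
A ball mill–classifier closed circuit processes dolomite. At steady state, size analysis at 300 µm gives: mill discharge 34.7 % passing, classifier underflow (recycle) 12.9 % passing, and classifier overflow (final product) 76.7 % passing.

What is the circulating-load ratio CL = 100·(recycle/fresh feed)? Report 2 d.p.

CL = 192.66 %

Two-product formula at 300 µm:
(1+r)d = ru + o → r = (o−d)/(d−u)
r = (76.7 − 34.7)/(34.7 − 12.9) = 42.0/21.8 = 1.9266
CL = 100·r = 192.66 %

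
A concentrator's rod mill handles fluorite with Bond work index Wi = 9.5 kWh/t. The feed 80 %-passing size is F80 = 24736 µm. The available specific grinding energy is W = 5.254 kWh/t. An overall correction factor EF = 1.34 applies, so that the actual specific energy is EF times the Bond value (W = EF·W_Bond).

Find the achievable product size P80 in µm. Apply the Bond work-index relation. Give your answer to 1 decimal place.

P80 = 440.8 µm

W = 10 Wi / √P80 − 10 Wi / √F80
W_Bond = W / EF = 5.254 / 1.34 = 3.9209 kWh/t
P80^(−½) = W_Bond/(10 Wi) + F80^(−½)
  = 3.9209/(10·9.5) + 1/√24736 = 0.041273 + 0.006358 = 0.047631
P80 = (1/0.047631)² = 20.9948² = 440.78 µm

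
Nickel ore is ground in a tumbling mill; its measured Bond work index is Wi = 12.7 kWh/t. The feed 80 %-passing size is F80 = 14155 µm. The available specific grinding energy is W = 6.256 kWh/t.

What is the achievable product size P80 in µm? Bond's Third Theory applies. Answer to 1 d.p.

Bond:  W = 10 Wi (1/√P − 1/√F)
1/√P80 = 1/√F80 + W/(10·Wi)
  = 6.2560/(10·12.7) + 1/√14155 = 0.049260 + 0.008405 = 0.057665
P80 = (1/0.057665)² = 17.3415² = 300.73 µm

P80 = 300.7 µm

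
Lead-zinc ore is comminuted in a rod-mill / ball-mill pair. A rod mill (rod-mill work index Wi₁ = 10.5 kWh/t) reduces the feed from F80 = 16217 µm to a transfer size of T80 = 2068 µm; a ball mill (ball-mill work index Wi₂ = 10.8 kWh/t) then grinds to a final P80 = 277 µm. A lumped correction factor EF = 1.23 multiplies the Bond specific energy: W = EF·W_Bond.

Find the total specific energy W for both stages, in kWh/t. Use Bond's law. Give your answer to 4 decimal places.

W_Bond = 10·Wi·(1/√P₈₀ − 1/√F₈₀)
Stage 1 (16217→2068 µm, Wi₁=10.5): W₁ = 10·10.5·(0.021990 − 0.007853) = 1.4844 kWh/t
Stage 2 (2068→277 µm, Wi₂=10.8): W₂ = 10·10.8·(0.060084 − 0.021990) = 4.1142 kWh/t
W = W₁ + W₂ = 1.4844 + 4.1142 = 5.5986 kWh/t
With EF = 1.23: W = 5.5986·1.23 = 6.8863 kWh/t

W = 6.8863 kWh/t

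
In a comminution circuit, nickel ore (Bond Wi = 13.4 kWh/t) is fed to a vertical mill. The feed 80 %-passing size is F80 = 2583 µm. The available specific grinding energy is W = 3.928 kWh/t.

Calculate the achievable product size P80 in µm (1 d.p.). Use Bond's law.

W_Bond = 10·Wi·(1/√P₈₀ − 1/√F₈₀)
⇒ 1/√P80 = W/(10 Wi) + 1/√F80
  = 3.9280/(10·13.4) + 1/√2583 = 0.029313 + 0.019676 = 0.048989
P80 = (1/0.048989)² = 20.4125² = 416.67 µm

P80 = 416.7 µm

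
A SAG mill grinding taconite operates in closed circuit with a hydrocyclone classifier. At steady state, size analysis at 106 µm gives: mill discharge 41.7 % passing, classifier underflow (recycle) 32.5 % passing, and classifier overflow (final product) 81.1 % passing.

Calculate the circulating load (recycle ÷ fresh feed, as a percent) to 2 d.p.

Mass balance on the −106 µm fraction:
r = (o − d)/(d − u)
r = (81.1 − 41.7)/(41.7 − 32.5) = 39.4/9.2 = 4.2826
CL = 100·r = 428.26 %

CL = 428.26 %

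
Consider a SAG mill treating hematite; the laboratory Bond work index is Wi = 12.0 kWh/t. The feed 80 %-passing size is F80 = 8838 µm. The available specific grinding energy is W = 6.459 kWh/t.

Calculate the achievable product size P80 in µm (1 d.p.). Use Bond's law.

Bond:  W = 10 Wi (1/√P − 1/√F)
⇒ 1/√P80 = W/(10 Wi) + 1/√F80
  = 6.4590/(10·12.0) + 1/√8838 = 0.053825 + 0.010637 = 0.064462
P80 = (1/0.064462)² = 15.5130² = 240.65 µm

P80 = 240.7 µm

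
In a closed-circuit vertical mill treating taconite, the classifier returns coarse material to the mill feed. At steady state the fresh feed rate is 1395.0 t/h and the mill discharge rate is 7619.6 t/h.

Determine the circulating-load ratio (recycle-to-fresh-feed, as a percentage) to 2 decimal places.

CL = 446.21 %

Mill node: discharge = fresh + recycle.
R = M − F = 7619.6 − 1395.0 = 6224.6 t/h
CL = 100·R/F = 100·6224.6/1395.0 = 446.21 %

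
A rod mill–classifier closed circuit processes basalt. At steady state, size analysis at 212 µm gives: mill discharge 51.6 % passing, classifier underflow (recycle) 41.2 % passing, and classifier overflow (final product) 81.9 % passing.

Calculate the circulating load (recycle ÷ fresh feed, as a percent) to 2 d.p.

Mass balance on the −212 µm fraction:
d + r·d = r·u + o → r(d−u) = o−d
r = (81.9 − 51.6)/(51.6 − 41.2) = 30.3/10.4 = 2.9135
CL = 100·r = 291.35 %

CL = 291.35 %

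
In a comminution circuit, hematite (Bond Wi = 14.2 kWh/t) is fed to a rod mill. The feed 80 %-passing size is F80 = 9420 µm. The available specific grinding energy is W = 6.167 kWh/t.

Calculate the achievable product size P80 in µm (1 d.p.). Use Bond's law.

W = 10·Wi·(P80^(-½) − F80^(-½))
1/√P80 = 1/√F80 + W/(10·Wi)
  = 6.1670/(10·14.2) + 1/√9420 = 0.043430 + 0.010303 = 0.053733
P80 = (1/0.053733)² = 18.6106² = 346.35 µm

P80 = 346.4 µm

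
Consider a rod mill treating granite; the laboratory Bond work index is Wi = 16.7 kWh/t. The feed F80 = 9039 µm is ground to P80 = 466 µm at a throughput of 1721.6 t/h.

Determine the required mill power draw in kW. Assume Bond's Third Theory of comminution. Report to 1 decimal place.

P = 10294.5 kW

W = 10 Wi / √P80 − 10 Wi / √F80
W = 10·16.7·(1/√466 − 1/√9039) = 10·16.7·(0.035806) = 5.9796 kWh/t
Mill draw = 5.9796 × 1721.6 = 10294.5 kW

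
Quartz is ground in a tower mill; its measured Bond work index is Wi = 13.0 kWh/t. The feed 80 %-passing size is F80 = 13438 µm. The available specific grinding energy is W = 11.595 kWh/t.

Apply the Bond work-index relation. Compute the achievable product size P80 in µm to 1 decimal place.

W = 10 Wi / √P80 − 10 Wi / √F80
1/√P80 = 1/√F80 + W/(10·Wi)
  = 11.5950/(10·13.0) + 1/√13438 = 0.089192 + 0.008626 = 0.097819
P80 = (1/0.097819)² = 10.2230² = 104.51 µm

P80 = 104.5 µm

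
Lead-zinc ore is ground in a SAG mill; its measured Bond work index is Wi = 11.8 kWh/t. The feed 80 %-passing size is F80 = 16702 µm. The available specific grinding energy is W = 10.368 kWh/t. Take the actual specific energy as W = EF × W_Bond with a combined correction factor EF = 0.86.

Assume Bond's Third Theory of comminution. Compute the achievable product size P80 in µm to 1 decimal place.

W = 10 Wi / √P80 − 10 Wi / √F80
W_Bond = W / EF = 10.368 / 0.86 = 12.0558 kWh/t
P80^-0.5 = F80^-0.5 + W_Bond/(10 Wi)
  = 12.0558/(10·11.8) + 1/√16702 = 0.102168 + 0.007738 = 0.109906
P80 = (1/0.109906)² = 9.0987² = 82.79 µm

P80 = 82.8 µm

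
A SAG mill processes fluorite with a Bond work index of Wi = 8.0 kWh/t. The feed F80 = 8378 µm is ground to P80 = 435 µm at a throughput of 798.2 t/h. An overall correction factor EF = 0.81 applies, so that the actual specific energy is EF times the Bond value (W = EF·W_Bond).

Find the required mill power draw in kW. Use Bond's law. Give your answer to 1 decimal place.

Bond: W = 10·Wi·(1/√P80 − 1/√F80)
W = 10·8.0·(1/√435 − 1/√8378) = 10·8.0·(0.037021) = 2.9617 kWh/t
Corrected W = EF·W_Bond = 0.81·2.9617 = 2.3990 kWh/t
Power = W × throughput = 2.3990 kWh/t × 798.2 t/h = 1914.9 kW

P = 1914.9 kW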